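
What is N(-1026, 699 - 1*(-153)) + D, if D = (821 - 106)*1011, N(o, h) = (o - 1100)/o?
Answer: 370830808/513 ≈ 7.2287e+5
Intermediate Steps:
N(o, h) = (-1100 + o)/o
D = 722865 (D = 715*1011 = 722865)
N(-1026, 699 - 1*(-153)) + D = (-1100 - 1026)/(-1026) + 722865 = -1/1026*(-2126) + 722865 = 1063/513 + 722865 = 370830808/513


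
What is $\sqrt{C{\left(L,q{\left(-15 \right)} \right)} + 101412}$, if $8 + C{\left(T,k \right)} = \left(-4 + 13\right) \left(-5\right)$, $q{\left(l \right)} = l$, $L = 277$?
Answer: $\sqrt{101359} \approx 318.37$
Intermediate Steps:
$C{\left(T,k \right)} = -53$ ($C{\left(T,k \right)} = -8 + \left(-4 + 13\right) \left(-5\right) = -8 + 9 \left(-5\right) = -8 - 45 = -53$)
$\sqrt{C{\left(L,q{\left(-15 \right)} \right)} + 101412} = \sqrt{-53 + 101412} = \sqrt{101359}$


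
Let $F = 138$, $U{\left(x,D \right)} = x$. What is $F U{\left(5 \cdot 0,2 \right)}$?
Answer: $0$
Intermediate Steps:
$F U{\left(5 \cdot 0,2 \right)} = 138 \cdot 5 \cdot 0 = 138 \cdot 0 = 0$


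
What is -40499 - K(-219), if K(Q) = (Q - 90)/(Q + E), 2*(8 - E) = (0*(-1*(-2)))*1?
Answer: -8545598/211 ≈ -40500.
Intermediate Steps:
E = 8 (E = 8 - 0*(-1*(-2))/2 = 8 - 0*2/2 = 8 - 0 = 8 - ½*0 = 8 + 0 = 8)
K(Q) = (-90 + Q)/(8 + Q) (K(Q) = (Q - 90)/(Q + 8) = (-90 + Q)/(8 + Q))
-40499 - K(-219) = -40499 - (-90 - 219)/(8 - 219) = -40499 - (-309)/(-211) = -40499 - (-1)*(-309)/211 = -40499 - 1*309/211 = -40499 - 309/211 = -8545598/211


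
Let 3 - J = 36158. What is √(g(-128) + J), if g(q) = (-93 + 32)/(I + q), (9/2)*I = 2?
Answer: I*√11912047217/574 ≈ 190.14*I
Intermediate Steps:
J = -36155 (J = 3 - 1*36158 = 3 - 36158 = -36155)
I = 4/9 (I = (2/9)*2 = 4/9 ≈ 0.44444)
g(q) = -61/(4/9 + q) (g(q) = (-93 + 32)/(4/9 + q) = -61/(4/9 + q))
√(g(-128) + J) = √(-549/(4 + 9*(-128)) - 36155) = √(-549/(4 - 1152) - 36155) = √(-549/(-1148) - 36155) = √(-549*(-1/1148) - 36155) = √(549/1148 - 36155) = √(-41505391/1148) = I*√11912047217/574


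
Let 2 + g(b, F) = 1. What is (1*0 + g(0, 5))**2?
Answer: 1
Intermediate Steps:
g(b, F) = -1 (g(b, F) = -2 + 1 = -1)
(1*0 + g(0, 5))**2 = (1*0 - 1)**2 = (0 - 1)**2 = (-1)**2 = 1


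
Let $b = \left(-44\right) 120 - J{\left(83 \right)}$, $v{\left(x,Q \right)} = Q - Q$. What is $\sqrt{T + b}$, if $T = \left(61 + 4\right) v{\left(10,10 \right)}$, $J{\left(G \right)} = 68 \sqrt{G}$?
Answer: $2 \sqrt{-1320 - 17 \sqrt{83}} \approx 76.808 i$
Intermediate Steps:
$v{\left(x,Q \right)} = 0$
$b = -5280 - 68 \sqrt{83}$ ($b = \left(-44\right) 120 - 68 \sqrt{83} = -5280 - 68 \sqrt{83} \approx -5899.5$)
$T = 0$ ($T = \left(61 + 4\right) 0 = 65 \cdot 0 = 0$)
$\sqrt{T + b} = \sqrt{0 - \left(5280 + 68 \sqrt{83}\right)} = \sqrt{-5280 - 68 \sqrt{83}}$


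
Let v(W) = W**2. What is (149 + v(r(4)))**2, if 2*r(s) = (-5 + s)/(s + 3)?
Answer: 852932025/38416 ≈ 22203.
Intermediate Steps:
r(s) = (-5 + s)/(2*(3 + s)) (r(s) = ((-5 + s)/(s + 3))/2 = ((-5 + s)/(3 + s))/2 = (-5 + s)/(2*(3 + s)))
(149 + v(r(4)))**2 = (149 + ((-5 + 4)/(2*(3 + 4)))**2)**2 = (149 + ((1/2)*(-1)/7)**2)**2 = (149 + ((1/2)*(1/7)*(-1))**2)**2 = (149 + (-1/14)**2)**2 = (149 + 1/196)**2 = (29205/196)**2 = 852932025/38416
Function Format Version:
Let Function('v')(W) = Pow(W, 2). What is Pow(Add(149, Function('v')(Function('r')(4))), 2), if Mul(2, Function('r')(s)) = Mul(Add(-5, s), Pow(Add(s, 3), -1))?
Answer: Rational(852932025, 38416) ≈ 22203.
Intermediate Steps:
Function('r')(s) = Mul(Rational(1, 2), Pow(Add(3, s), -1), Add(-5, s)) (Function('r')(s) = Mul(Rational(1, 2), Mul(Add(-5, s), Pow(Add(s, 3), -1))) = Mul(Rational(1, 2), Mul(Add(-5, s), Pow(Add(3, s), -1))) = Mul(Rational(1, 2), Mul(Pow(Add(3, s), -1), Add(-5, s))) = Mul(Rational(1, 2), Pow(Add(3, s), -1), Add(-5, s)))
Pow(Add(149, Function('v')(Function('r')(4))), 2) = Pow(Add(149, Pow(Mul(Rational(1, 2), Pow(Add(3, 4), -1), Add(-5, 4)), 2)), 2) = Pow(Add(149, Pow(Mul(Rational(1, 2), Pow(7, -1), -1), 2)), 2) = Pow(Add(149, Pow(Mul(Rational(1, 2), Rational(1, 7), -1), 2)), 2) = Pow(Add(149, Pow(Rational(-1, 14), 2)), 2) = Pow(Add(149, Rational(1, 196)), 2) = Pow(Rational(29205, 196), 2) = Rational(852932025, 38416)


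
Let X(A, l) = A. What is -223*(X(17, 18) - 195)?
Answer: 39694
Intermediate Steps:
-223*(X(17, 18) - 195) = -223*(17 - 195) = -223*(-178) = 39694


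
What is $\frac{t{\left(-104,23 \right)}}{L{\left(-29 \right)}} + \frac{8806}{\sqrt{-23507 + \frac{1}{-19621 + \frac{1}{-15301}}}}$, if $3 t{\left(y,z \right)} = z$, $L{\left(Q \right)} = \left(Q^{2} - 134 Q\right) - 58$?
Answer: $\frac{1}{609} - \frac{1258 i \sqrt{2118747079961183012110}}{1008184746965} \approx 0.001642 - 57.435 i$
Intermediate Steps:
$L{\left(Q \right)} = -58 + Q^{2} - 134 Q$
$t{\left(y,z \right)} = \frac{z}{3}$
$\frac{t{\left(-104,23 \right)}}{L{\left(-29 \right)}} + \frac{8806}{\sqrt{-23507 + \frac{1}{-19621 + \frac{1}{-15301}}}} = \frac{\frac{1}{3} \cdot 23}{-58 + \left(-29\right)^{2} - -3886} + \frac{8806}{\sqrt{-23507 + \frac{1}{-19621 + \frac{1}{-15301}}}} = \frac{23}{3 \left(-58 + 841 + 3886\right)} + \frac{8806}{\sqrt{-23507 + \frac{1}{-19621 - \frac{1}{15301}}}} = \frac{23}{3 \cdot 4669} + \frac{8806}{\sqrt{-23507 + \frac{1}{- \frac{300220922}{15301}}}} = \frac{23}{3} \cdot \frac{1}{4669} + \frac{8806}{\sqrt{-23507 - \frac{15301}{300220922}}} = \frac{1}{609} + \frac{8806}{\sqrt{- \frac{7057293228755}{300220922}}} = \frac{1}{609} + \frac{8806}{\frac{1}{300220922} i \sqrt{2118747079961183012110}} = \frac{1}{609} + 8806 \left(- \frac{i \sqrt{2118747079961183012110}}{7057293228755}\right) = \frac{1}{609} - \frac{1258 i \sqrt{2118747079961183012110}}{1008184746965}$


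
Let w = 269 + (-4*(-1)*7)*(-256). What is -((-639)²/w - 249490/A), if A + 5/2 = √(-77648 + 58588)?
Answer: (-3440421415*I + 1633284*√4765)/(6899*(4*√4765 + 5*I)) ≈ 26.472 - 1806.5*I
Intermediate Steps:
A = -5/2 + 2*I*√4765 (A = -5/2 + √(-77648 + 58588) = -5/2 + √(-19060) = -5/2 + 2*I*√4765 ≈ -2.5 + 138.06*I)
w = -6899 (w = 269 + (4*7)*(-256) = 269 + 28*(-256) = 269 - 7168 = -6899)
-((-639)²/w - 249490/A) = -((-639)²/(-6899) - 249490/(-5/2 + 2*I*√4765)) = -(408321*(-1/6899) - 249490/(-5/2 + 2*I*√4765)) = -(-408321/6899 - 249490/(-5/2 + 2*I*√4765)) = 408321/6899 + 249490/(-5/2 + 2*I*√4765)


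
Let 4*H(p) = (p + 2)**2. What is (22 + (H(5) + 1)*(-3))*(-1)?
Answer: 71/4 ≈ 17.750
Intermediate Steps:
H(p) = (2 + p)**2/4 (H(p) = (p + 2)**2/4 = (2 + p)**2/4)
(22 + (H(5) + 1)*(-3))*(-1) = (22 + ((2 + 5)**2/4 + 1)*(-3))*(-1) = (22 + ((1/4)*7**2 + 1)*(-3))*(-1) = (22 + ((1/4)*49 + 1)*(-3))*(-1) = (22 + (49/4 + 1)*(-3))*(-1) = (22 + (53/4)*(-3))*(-1) = (22 - 159/4)*(-1) = -71/4*(-1) = 71/4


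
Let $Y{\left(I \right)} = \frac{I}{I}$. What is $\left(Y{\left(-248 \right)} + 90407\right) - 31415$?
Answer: $58993$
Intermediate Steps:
$Y{\left(I \right)} = 1$
$\left(Y{\left(-248 \right)} + 90407\right) - 31415 = \left(1 + 90407\right) - 31415 = 90408 - 31415 = 58993$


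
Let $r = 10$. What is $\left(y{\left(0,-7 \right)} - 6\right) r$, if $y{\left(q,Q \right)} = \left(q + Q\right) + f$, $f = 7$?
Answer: $-60$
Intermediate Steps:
$y{\left(q,Q \right)} = 7 + Q + q$ ($y{\left(q,Q \right)} = \left(q + Q\right) + 7 = \left(Q + q\right) + 7 = 7 + Q + q$)
$\left(y{\left(0,-7 \right)} - 6\right) r = \left(\left(7 - 7 + 0\right) - 6\right) 10 = \left(0 - 6\right) 10 = \left(-6\right) 10 = -60$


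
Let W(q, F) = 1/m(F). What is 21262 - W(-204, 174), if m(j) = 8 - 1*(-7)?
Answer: 318929/15 ≈ 21262.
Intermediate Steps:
m(j) = 15 (m(j) = 8 + 7 = 15)
W(q, F) = 1/15
21262 - W(-204, 174) = 21262 - 1*1/15 = 21262 - 1/15 = 318929/15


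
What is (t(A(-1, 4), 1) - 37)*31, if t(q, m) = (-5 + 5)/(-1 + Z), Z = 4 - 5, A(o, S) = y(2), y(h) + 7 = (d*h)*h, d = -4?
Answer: -1147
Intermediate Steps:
y(h) = -7 - 4*h**2 (y(h) = -7 + (-4*h)*h = -7 - 4*h**2)
A(o, S) = -23 (A(o, S) = -7 - 4*2**2 = -7 - 4*4 = -7 - 16 = -23)
Z = -1
t(q, m) = 0 (t(q, m) = (-5 + 5)/(-1 - 1) = 0/(-2) = 0*(-1/2) = 0)
(t(A(-1, 4), 1) - 37)*31 = (0 - 37)*31 = -37*31 = -1147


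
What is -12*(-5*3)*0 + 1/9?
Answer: 1/9 ≈ 0.11111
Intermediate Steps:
-12*(-5*3)*0 + 1/9 = -(-180)*0 + 1/9 = -12*0 + 1/9 = 0 + 1/9 = 1/9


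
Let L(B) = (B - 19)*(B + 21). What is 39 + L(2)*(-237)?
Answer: 92706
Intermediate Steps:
L(B) = (-19 + B)*(21 + B)
39 + L(2)*(-237) = 39 + (-399 + 2**2 + 2*2)*(-237) = 39 + (-399 + 4 + 4)*(-237) = 39 - 391*(-237) = 39 + 92667 = 92706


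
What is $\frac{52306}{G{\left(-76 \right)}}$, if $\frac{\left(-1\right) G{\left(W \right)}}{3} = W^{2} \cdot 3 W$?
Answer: $\frac{26153}{1975392} \approx 0.013239$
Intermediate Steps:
$G{\left(W \right)} = - 9 W^{3}$ ($G{\left(W \right)} = - 3 W^{2} \cdot 3 W = - 3 \cdot 3 W^{2} W = - 3 \cdot 3 W^{3} = - 9 W^{3}$)
$\frac{52306}{G{\left(-76 \right)}} = \frac{52306}{\left(-9\right) \left(-76\right)^{3}} = \frac{52306}{\left(-9\right) \left(-438976\right)} = \frac{52306}{3950784} = 52306 \cdot \frac{1}{3950784} = \frac{26153}{1975392}$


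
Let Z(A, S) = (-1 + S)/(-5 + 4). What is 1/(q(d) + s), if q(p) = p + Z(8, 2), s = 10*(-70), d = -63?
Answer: -1/764 ≈ -0.0013089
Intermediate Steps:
Z(A, S) = 1 - S (Z(A, S) = (-1 + S)/(-1) = (-1 + S)*(-1) = 1 - S)
s = -700
q(p) = -1 + p (q(p) = p + (1 - 1*2) = p + (1 - 2) = p - 1 = -1 + p)
1/(q(d) + s) = 1/((-1 - 63) - 700) = 1/(-64 - 700) = 1/(-764) = -1/764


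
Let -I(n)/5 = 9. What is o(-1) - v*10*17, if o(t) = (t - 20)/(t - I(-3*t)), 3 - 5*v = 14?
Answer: 16435/44 ≈ 373.52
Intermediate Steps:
v = -11/5 (v = 3/5 - 1/5*14 = 3/5 - 14/5 = -11/5 ≈ -2.2000)
I(n) = -45 (I(n) = -5*9 = -45)
o(t) = (-20 + t)/(45 + t) (o(t) = (t - 20)/(t - 1*(-45)) = (-20 + t)/(t + 45) = (-20 + t)/(45 + t))
o(-1) - v*10*17 = (-20 - 1)/(45 - 1) - (-11/5*10)*17 = -21/44 - (-22)*17 = (1/44)*(-21) - 1*(-374) = -21/44 + 374 = 16435/44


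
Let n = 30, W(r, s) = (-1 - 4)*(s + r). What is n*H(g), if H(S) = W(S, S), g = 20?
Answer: -6000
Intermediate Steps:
W(r, s) = -5*r - 5*s (W(r, s) = -5*(r + s) = -5*r - 5*s)
H(S) = -10*S (H(S) = -5*S - 5*S = -10*S)
n*H(g) = 30*(-10*20) = 30*(-200) = -6000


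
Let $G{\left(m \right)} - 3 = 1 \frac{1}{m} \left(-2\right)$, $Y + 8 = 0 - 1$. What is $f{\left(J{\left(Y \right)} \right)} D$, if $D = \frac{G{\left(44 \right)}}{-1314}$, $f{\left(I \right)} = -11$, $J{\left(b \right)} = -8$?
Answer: $\frac{65}{2628} \approx 0.024734$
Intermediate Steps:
$Y = -9$ ($Y = -8 + \left(0 - 1\right) = -8 - 1 = -9$)
$G{\left(m \right)} = 3 - \frac{2}{m}$ ($G{\left(m \right)} = 3 + 1 \frac{1}{m} \left(-2\right) = 3 + \frac{1}{m} \left(-2\right) = 3 - \frac{2}{m}$)
$D = - \frac{65}{28908}$ ($D = \frac{3 - \frac{2}{44}}{-1314} = \left(3 - \frac{1}{22}\right) \left(- \frac{1}{1314}\right) = \frac{65}{22} \left(- \frac{1}{1314}\right) = - \frac{65}{28908} \approx -0.0022485$)
$f{\left(J{\left(Y \right)} \right)} D = \left(-11\right) \left(- \frac{65}{28908}\right) = \frac{65}{2628}$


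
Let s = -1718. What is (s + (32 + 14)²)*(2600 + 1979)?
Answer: 1822442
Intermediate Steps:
(s + (32 + 14)²)*(2600 + 1979) = (-1718 + (32 + 14)²)*(2600 + 1979) = (-1718 + 46²)*4579 = (-1718 + 2116)*4579 = 398*4579 = 1822442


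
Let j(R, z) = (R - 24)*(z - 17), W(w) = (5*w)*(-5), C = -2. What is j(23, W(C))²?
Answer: 1089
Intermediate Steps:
W(w) = -25*w
j(R, z) = (-24 + R)*(-17 + z)
j(23, W(C))² = (408 - (-600)*(-2) - 17*23 + 23*(-25*(-2)))² = (408 - 24*50 - 391 + 23*50)² = (408 - 1200 - 391 + 1150)² = (-33)² = 1089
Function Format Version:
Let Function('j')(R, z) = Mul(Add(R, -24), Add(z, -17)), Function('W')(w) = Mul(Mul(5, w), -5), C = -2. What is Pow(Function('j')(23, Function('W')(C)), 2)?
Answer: 1089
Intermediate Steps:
Function('W')(w) = Mul(-25, w)
Function('j')(R, z) = Mul(Add(-24, R), Add(-17, z))
Pow(Function('j')(23, Function('W')(C)), 2) = Pow(Add(408, Mul(-24, Mul(-25, -2)), Mul(-17, 23), Mul(23, Mul(-25, -2))), 2) = Pow(Add(408, Mul(-24, 50), -391, Mul(23, 50)), 2) = Pow(Add(408, -1200, -391, 1150), 2) = Pow(-33, 2) = 1089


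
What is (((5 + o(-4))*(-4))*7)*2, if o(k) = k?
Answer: -56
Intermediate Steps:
(((5 + o(-4))*(-4))*7)*2 = (((5 - 4)*(-4))*7)*2 = ((1*(-4))*7)*2 = -4*7*2 = -28*2 = -56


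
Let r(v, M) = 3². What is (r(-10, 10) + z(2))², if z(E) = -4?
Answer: 25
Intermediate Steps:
r(v, M) = 9
(r(-10, 10) + z(2))² = (9 - 4)² = 5² = 25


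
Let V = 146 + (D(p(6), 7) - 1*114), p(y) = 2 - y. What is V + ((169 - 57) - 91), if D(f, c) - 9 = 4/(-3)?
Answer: 182/3 ≈ 60.667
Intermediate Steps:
D(f, c) = 23/3 (D(f, c) = 9 + 4/(-3) = 9 + 4*(-⅓) = 9 - 4/3 = 23/3)
V = 119/3 (V = 146 + (23/3 - 1*114) = 146 + (23/3 - 114) = 146 - 319/3 = 119/3 ≈ 39.667)
V + ((169 - 57) - 91) = 119/3 + ((169 - 57) - 91) = 119/3 + (112 - 91) = 119/3 + 21 = 182/3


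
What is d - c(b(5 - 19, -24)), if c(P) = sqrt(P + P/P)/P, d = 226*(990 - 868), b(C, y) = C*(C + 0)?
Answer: 27572 - sqrt(197)/196 ≈ 27572.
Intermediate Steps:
b(C, y) = C**2 (b(C, y) = C*C = C**2)
d = 27572 (d = 226*122 = 27572)
c(P) = sqrt(1 + P)/P (c(P) = sqrt(P + 1)/P = sqrt(1 + P)/P)
d - c(b(5 - 19, -24)) = 27572 - sqrt(1 + (5 - 19)**2)/((5 - 19)**2) = 27572 - sqrt(1 + (-14)**2)/((-14)**2) = 27572 - sqrt(1 + 196)/196 = 27572 - sqrt(197)/196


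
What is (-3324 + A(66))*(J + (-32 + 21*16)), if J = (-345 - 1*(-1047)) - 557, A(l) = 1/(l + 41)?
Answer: -159694483/107 ≈ -1.4925e+6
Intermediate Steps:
A(l) = 1/(41 + l)
J = 145 (J = (-345 + 1047) - 557 = 702 - 557 = 145)
(-3324 + A(66))*(J + (-32 + 21*16)) = (-3324 + 1/(41 + 66))*(145 + (-32 + 21*16)) = (-3324 + 1/107)*(145 + (-32 + 336)) = (-3324 + 1/107)*(145 + 304) = -355667/107*449 = -159694483/107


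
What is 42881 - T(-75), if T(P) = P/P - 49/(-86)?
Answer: 3687631/86 ≈ 42879.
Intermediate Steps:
T(P) = 135/86 (T(P) = 1 - 49*(-1/86) = 1 + 49/86 = 135/86)
42881 - T(-75) = 42881 - 1*135/86 = 42881 - 135/86 = 3687631/86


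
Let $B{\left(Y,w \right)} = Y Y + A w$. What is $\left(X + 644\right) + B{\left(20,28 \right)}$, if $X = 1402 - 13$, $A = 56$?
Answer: $4001$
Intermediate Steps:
$B{\left(Y,w \right)} = Y^{2} + 56 w$ ($B{\left(Y,w \right)} = Y Y + 56 w = Y^{2} + 56 w$)
$X = 1389$
$\left(X + 644\right) + B{\left(20,28 \right)} = \left(1389 + 644\right) + \left(20^{2} + 56 \cdot 28\right) = 2033 + \left(400 + 1568\right) = 2033 + 1968 = 4001$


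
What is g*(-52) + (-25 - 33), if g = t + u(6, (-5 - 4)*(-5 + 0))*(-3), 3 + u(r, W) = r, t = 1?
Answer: 358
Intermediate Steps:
u(r, W) = -3 + r
g = -8 (g = 1 + (-3 + 6)*(-3) = 1 + 3*(-3) = 1 - 9 = -8)
g*(-52) + (-25 - 33) = -8*(-52) + (-25 - 33) = 416 - 58 = 358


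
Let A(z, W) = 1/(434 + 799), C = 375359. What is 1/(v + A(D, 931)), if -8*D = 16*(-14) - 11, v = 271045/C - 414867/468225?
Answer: -24078088085175/3927992294561 ≈ -6.1299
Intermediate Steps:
v = -9604672376/58584155925 (v = 271045/375359 - 414867/468225 = 271045*(1/375359) - 414867*1/468225 = 271045/375359 - 138289/156075 = -9604672376/58584155925 ≈ -0.16395)
D = 235/8 (D = -(16*(-14) - 11)/8 = -(-224 - 11)/8 = -⅛*(-235) = 235/8 ≈ 29.375)
A(z, W) = 1/1233
1/(v + A(D, 931)) = 1/(-9604672376/58584155925 + 1/1233) = 1/(-3927992294561/24078088085175) = -24078088085175/3927992294561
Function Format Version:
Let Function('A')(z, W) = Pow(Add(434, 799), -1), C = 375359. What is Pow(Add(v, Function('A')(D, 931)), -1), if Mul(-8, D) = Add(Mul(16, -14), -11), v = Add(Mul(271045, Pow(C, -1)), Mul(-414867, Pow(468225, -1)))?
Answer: Rational(-24078088085175, 3927992294561) ≈ -6.1299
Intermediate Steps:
v = Rational(-9604672376, 58584155925) (v = Add(Mul(271045, Pow(375359, -1)), Mul(-414867, Pow(468225, -1))) = Add(Mul(271045, Rational(1, 375359)), Mul(-414867, Rational(1, 468225))) = Add(Rational(271045, 375359), Rational(-138289, 156075)) = Rational(-9604672376, 58584155925) ≈ -0.16395)
D = Rational(235, 8) (D = Mul(Rational(-1, 8), Add(Mul(16, -14), -11)) = Mul(Rational(-1, 8), Add(-224, -11)) = Mul(Rational(-1, 8), -235) = Rational(235, 8) ≈ 29.375)
Function('A')(z, W) = Rational(1, 1233) (Function('A')(z, W) = Pow(1233, -1) = Rational(1, 1233))
Pow(Add(v, Function('A')(D, 931)), -1) = Pow(Add(Rational(-9604672376, 58584155925), Rational(1, 1233)), -1) = Pow(Rational(-3927992294561, 24078088085175), -1) = Rational(-24078088085175, 3927992294561)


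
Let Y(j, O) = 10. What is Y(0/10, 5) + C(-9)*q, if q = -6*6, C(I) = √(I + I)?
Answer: 10 - 108*I*√2 ≈ 10.0 - 152.74*I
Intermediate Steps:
C(I) = √2*√I (C(I) = √(2*I) = √2*√I)
q = -36
Y(0/10, 5) + C(-9)*q = 10 + (√2*√(-9))*(-36) = 10 + (√2*(3*I))*(-36) = 10 + (3*I*√2)*(-36) = 10 - 108*I*√2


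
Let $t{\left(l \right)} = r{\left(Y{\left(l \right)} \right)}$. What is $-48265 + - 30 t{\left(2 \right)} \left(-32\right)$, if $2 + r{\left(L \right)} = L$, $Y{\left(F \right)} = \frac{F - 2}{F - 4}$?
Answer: $-50185$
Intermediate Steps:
$Y{\left(F \right)} = \frac{-2 + F}{-4 + F}$
$r{\left(L \right)} = -2 + L$
$t{\left(l \right)} = -2 + \frac{-2 + l}{-4 + l}$
$-48265 + - 30 t{\left(2 \right)} \left(-32\right) = -48265 + - 30 \frac{6 - 2}{-4 + 2} \left(-32\right) = -48265 + - 30 \frac{6 - 2}{-2} \left(-32\right) = -48265 + - 30 \left(\left(- \frac{1}{2}\right) 4\right) \left(-32\right) = -48265 + \left(-30\right) \left(-2\right) \left(-32\right) = -48265 + 60 \left(-32\right) = -48265 - 1920 = -50185$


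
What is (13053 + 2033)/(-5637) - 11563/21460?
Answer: -388926191/120970020 ≈ -3.2151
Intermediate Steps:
(13053 + 2033)/(-5637) - 11563/21460 = 15086*(-1/5637) - 11563*1/21460 = -15086/5637 - 11563/21460 = -388926191/120970020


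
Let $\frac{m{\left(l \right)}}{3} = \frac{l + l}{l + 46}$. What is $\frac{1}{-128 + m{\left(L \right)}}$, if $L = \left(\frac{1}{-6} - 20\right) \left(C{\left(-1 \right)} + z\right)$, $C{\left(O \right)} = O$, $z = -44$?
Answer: $- \frac{1907}{233206} \approx -0.0081773$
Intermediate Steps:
$L = \frac{1815}{2}$ ($L = \left(\frac{1}{-6} - 20\right) \left(-1 - 44\right) = \left(- \frac{1}{6} - 20\right) \left(-45\right) = \left(- \frac{121}{6}\right) \left(-45\right) = \frac{1815}{2} \approx 907.5$)
$m{\left(l \right)} = \frac{6 l}{46 + l}$ ($m{\left(l \right)} = 3 \frac{l + l}{l + 46} = 3 \frac{2 l}{46 + l} = \frac{6 l}{46 + l}$)
$\frac{1}{-128 + m{\left(L \right)}} = \frac{1}{-128 + 6 \cdot \frac{1815}{2} \frac{1}{46 + \frac{1815}{2}}} = \frac{1}{-128 + 6 \cdot \frac{1815}{2} \frac{1}{\frac{1907}{2}}} = \frac{1}{-128 + 6 \cdot \frac{1815}{2} \cdot \frac{2}{1907}} = \frac{1}{-128 + \frac{10890}{1907}} = \frac{1}{- \frac{233206}{1907}} = - \frac{1907}{233206}$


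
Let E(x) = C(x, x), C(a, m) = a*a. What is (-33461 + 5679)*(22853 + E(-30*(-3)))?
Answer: -859936246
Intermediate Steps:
C(a, m) = a**2
E(x) = x**2
(-33461 + 5679)*(22853 + E(-30*(-3))) = (-33461 + 5679)*(22853 + (-30*(-3))**2) = -27782*(22853 + 90**2) = -27782*(22853 + 8100) = -27782*30953 = -859936246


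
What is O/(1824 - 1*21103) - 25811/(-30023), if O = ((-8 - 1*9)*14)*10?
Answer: 569065009/578813417 ≈ 0.98316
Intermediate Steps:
O = -2380 (O = ((-8 - 9)*14)*10 = -17*14*10 = -238*10 = -2380)
O/(1824 - 1*21103) - 25811/(-30023) = -2380/(1824 - 1*21103) - 25811/(-30023) = -2380/(1824 - 21103) - 25811*(-1/30023) = -2380/(-19279) + 25811/30023 = -2380*(-1/19279) + 25811/30023 = 2380/19279 + 25811/30023 = 569065009/578813417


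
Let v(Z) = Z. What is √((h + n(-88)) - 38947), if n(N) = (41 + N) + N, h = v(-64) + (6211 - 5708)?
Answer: I*√38643 ≈ 196.58*I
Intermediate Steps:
h = 439 (h = -64 + (6211 - 5708) = -64 + 503 = 439)
n(N) = 41 + 2*N
√((h + n(-88)) - 38947) = √((439 + (41 + 2*(-88))) - 38947) = √((439 + (41 - 176)) - 38947) = √((439 - 135) - 38947) = √(304 - 38947) = √(-38643) = I*√38643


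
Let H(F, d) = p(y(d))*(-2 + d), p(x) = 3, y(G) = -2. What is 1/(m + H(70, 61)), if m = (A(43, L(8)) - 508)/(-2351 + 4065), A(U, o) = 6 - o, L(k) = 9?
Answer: 1714/302867 ≈ 0.0056593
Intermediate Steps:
H(F, d) = -6 + 3*d (H(F, d) = 3*(-2 + d) = -6 + 3*d)
m = -511/1714 (m = ((6 - 1*9) - 508)/(-2351 + 4065) = ((6 - 9) - 508)/1714 = (-3 - 508)*(1/1714) = -511*1/1714 = -511/1714 ≈ -0.29813)
1/(m + H(70, 61)) = 1/(-511/1714 + (-6 + 3*61)) = 1/(-511/1714 + (-6 + 183)) = 1/(-511/1714 + 177) = 1/(302867/1714) = 1714/302867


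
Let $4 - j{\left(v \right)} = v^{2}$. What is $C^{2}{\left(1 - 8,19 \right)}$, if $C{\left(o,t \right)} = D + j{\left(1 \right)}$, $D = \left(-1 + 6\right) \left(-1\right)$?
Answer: $4$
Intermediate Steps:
$D = -5$ ($D = 5 \left(-1\right) = -5$)
$j{\left(v \right)} = 4 - v^{2}$
$C{\left(o,t \right)} = -2$ ($C{\left(o,t \right)} = -5 + \left(4 - 1^{2}\right) = -5 + \left(4 - 1\right) = -5 + 3 = -2$)
$C^{2}{\left(1 - 8,19 \right)} = \left(-2\right)^{2} = 4$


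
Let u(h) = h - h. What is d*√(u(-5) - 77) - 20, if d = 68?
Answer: -20 + 68*I*√77 ≈ -20.0 + 596.7*I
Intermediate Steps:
u(h) = 0
d*√(u(-5) - 77) - 20 = 68*√(0 - 77) - 20 = 68*√(-77) - 20 = 68*(I*√77) - 20 = 68*I*√77 - 20 = -20 + 68*I*√77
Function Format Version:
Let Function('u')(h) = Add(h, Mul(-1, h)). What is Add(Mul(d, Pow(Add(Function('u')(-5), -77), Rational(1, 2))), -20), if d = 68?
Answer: Add(-20, Mul(68, I, Pow(77, Rational(1, 2)))) ≈ Add(-20.000, Mul(596.70, I))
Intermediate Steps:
Function('u')(h) = 0
Add(Mul(d, Pow(Add(Function('u')(-5), -77), Rational(1, 2))), -20) = Add(Mul(68, Pow(Add(0, -77), Rational(1, 2))), -20) = Add(Mul(68, Pow(-77, Rational(1, 2))), -20) = Add(Mul(68, Mul(I, Pow(77, Rational(1, 2)))), -20) = Add(Mul(68, I, Pow(77, Rational(1, 2))), -20) = Add(-20, Mul(68, I, Pow(77, Rational(1, 2))))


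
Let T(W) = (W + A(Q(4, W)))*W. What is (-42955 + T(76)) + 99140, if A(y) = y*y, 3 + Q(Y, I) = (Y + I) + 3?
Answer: 548361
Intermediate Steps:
Q(Y, I) = I + Y (Q(Y, I) = -3 + ((Y + I) + 3) = -3 + ((I + Y) + 3) = -3 + (3 + I + Y) = I + Y)
A(y) = y**2
T(W) = W*(W + (4 + W)**2) (T(W) = (W + (W + 4)**2)*W = (W + (4 + W)**2)*W = W*(W + (4 + W)**2))
(-42955 + T(76)) + 99140 = (-42955 + 76*(76 + (4 + 76)**2)) + 99140 = (-42955 + 76*(76 + 80**2)) + 99140 = (-42955 + 76*(76 + 6400)) + 99140 = (-42955 + 76*6476) + 99140 = (-42955 + 492176) + 99140 = 449221 + 99140 = 548361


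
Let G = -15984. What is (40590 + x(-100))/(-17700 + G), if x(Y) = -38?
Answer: -10138/8421 ≈ -1.2039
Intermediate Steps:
(40590 + x(-100))/(-17700 + G) = (40590 - 38)/(-17700 - 15984) = 40552/(-33684) = 40552*(-1/33684) = -10138/8421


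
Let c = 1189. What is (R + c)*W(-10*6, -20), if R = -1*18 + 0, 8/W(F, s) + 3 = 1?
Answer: -4684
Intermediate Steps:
W(F, s) = -4 (W(F, s) = 8/(-3 + 1) = 8/(-2) = 8*(-1/2) = -4)
R = -18 (R = -18 + 0 = -18)
(R + c)*W(-10*6, -20) = (-18 + 1189)*(-4) = 1171*(-4) = -4684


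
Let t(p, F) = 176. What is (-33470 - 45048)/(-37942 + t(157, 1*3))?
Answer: 39259/18883 ≈ 2.0791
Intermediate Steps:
(-33470 - 45048)/(-37942 + t(157, 1*3)) = (-33470 - 45048)/(-37942 + 176) = -78518/(-37766) = -78518*(-1/37766) = 39259/18883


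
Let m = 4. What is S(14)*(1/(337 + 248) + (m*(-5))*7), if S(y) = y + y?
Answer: -2293172/585 ≈ -3920.0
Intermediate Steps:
S(y) = 2*y
S(14)*(1/(337 + 248) + (m*(-5))*7) = (2*14)*(1/(337 + 248) + (4*(-5))*7) = 28*(1/585 - 20*7) = 28*(1/585 - 140) = 28*(-81899/585) = -2293172/585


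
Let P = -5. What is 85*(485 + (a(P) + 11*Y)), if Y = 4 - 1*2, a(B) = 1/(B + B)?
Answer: 86173/2 ≈ 43087.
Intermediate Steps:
a(B) = 1/(2*B)
Y = 2 (Y = 4 - 2 = 2)
85*(485 + (a(P) + 11*Y)) = 85*(485 + ((1/2)/(-5) + 11*2)) = 85*(485 + ((1/2)*(-1/5) + 22)) = 85*(485 + (-1/10 + 22)) = 85*(485 + 219/10) = 85*(5069/10) = 86173/2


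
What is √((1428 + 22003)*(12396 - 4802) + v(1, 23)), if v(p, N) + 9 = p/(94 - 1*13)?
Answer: √14412735406/9 ≈ 13339.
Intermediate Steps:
v(p, N) = -9 + p/81 (v(p, N) = -9 + p/(94 - 1*13) = -9 + p/(94 - 13) = -9 + p/81)
√((1428 + 22003)*(12396 - 4802) + v(1, 23)) = √((1428 + 22003)*(12396 - 4802) + (-9 + (1/81)*1)) = √(23431*7594 + (-9 + 1/81)) = √(177935014 - 728/81) = √(14412735406/81) = √14412735406/9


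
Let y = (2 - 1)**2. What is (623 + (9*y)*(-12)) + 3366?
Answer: 3881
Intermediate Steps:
y = 1 (y = 1**2 = 1)
(623 + (9*y)*(-12)) + 3366 = (623 + (9*1)*(-12)) + 3366 = (623 + 9*(-12)) + 3366 = (623 - 108) + 3366 = 515 + 3366 = 3881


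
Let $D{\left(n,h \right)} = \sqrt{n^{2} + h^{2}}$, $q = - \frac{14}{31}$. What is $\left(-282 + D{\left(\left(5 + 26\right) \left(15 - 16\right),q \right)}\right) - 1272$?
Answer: $-1554 + \frac{\sqrt{923717}}{31} \approx -1523.0$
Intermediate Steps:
$q = - \frac{14}{31}$ ($q = \left(-14\right) \frac{1}{31} = - \frac{14}{31} \approx -0.45161$)
$D{\left(n,h \right)} = \sqrt{h^{2} + n^{2}}$
$\left(-282 + D{\left(\left(5 + 26\right) \left(15 - 16\right),q \right)}\right) - 1272 = \left(-282 + \sqrt{\left(- \frac{14}{31}\right)^{2} + \left(\left(5 + 26\right) \left(15 - 16\right)\right)^{2}}\right) - 1272 = \left(-282 + \sqrt{\frac{196}{961} + \left(31 \left(-1\right)\right)^{2}}\right) - 1272 = \left(-282 + \sqrt{\frac{196}{961} + \left(-31\right)^{2}}\right) - 1272 = \left(-282 + \sqrt{\frac{196}{961} + 961}\right) - 1272 = \left(-282 + \sqrt{\frac{923717}{961}}\right) - 1272 = \left(-282 + \frac{\sqrt{923717}}{31}\right) - 1272 = -1554 + \frac{\sqrt{923717}}{31}$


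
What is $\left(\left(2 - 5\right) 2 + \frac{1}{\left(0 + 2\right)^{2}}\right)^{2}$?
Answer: $\frac{529}{16} \approx 33.063$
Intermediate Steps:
$\left(\left(2 - 5\right) 2 + \frac{1}{\left(0 + 2\right)^{2}}\right)^{2} = \left(\left(-3\right) 2 + \frac{1}{2^{2}}\right)^{2} = \left(-6 + \frac{1}{4}\right)^{2} = \left(- \frac{23}{4}\right)^{2} = \frac{529}{16}$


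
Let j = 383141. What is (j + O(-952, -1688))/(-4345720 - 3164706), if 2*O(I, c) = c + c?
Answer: -381453/7510426 ≈ -0.050790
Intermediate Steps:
O(I, c) = c (O(I, c) = (c + c)/2 = (2*c)/2 = c)
(j + O(-952, -1688))/(-4345720 - 3164706) = (383141 - 1688)/(-4345720 - 3164706) = 381453/(-7510426) = 381453*(-1/7510426) = -381453/7510426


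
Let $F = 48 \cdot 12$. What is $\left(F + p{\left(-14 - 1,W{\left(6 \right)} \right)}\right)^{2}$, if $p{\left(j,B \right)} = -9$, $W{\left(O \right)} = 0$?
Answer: $321489$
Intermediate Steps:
$F = 576$
$\left(F + p{\left(-14 - 1,W{\left(6 \right)} \right)}\right)^{2} = \left(576 - 9\right)^{2} = 567^{2} = 321489$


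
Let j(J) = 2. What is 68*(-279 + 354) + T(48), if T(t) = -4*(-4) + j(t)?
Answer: 5118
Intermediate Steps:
T(t) = 18 (T(t) = -4*(-4) + 2 = 16 + 2 = 18)
68*(-279 + 354) + T(48) = 68*(-279 + 354) + 18 = 68*75 + 18 = 5100 + 18 = 5118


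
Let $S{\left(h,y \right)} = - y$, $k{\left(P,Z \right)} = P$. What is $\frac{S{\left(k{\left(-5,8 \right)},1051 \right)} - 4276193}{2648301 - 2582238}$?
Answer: $- \frac{1425748}{22021} \approx -64.745$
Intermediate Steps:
$\frac{S{\left(k{\left(-5,8 \right)},1051 \right)} - 4276193}{2648301 - 2582238} = \frac{\left(-1\right) 1051 - 4276193}{2648301 - 2582238} = \frac{-1051 - 4276193}{66063} = \left(-4277244\right) \frac{1}{66063} = - \frac{1425748}{22021}$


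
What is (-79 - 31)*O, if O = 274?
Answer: -30140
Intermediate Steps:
(-79 - 31)*O = (-79 - 31)*274 = -110*274 = -30140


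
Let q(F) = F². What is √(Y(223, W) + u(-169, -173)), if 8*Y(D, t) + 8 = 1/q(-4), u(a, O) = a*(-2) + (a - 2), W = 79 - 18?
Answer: 3*√4722/16 ≈ 12.884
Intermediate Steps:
W = 61
u(a, O) = -2 - a (u(a, O) = -2*a + (-2 + a) = -2 - a)
Y(D, t) = -127/128 (Y(D, t) = -1 + 1/(8*((-4)²)) = -1 + (⅛)/16 = -1 + (⅛)*(1/16) = -1 + 1/128 = -127/128)
√(Y(223, W) + u(-169, -173)) = √(-127/128 + (-2 - 1*(-169))) = √(-127/128 + (-2 + 169)) = √(-127/128 + 167) = √(21249/128) = 3*√4722/16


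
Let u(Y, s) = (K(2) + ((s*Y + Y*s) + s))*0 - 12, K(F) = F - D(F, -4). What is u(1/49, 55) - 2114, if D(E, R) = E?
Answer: -2126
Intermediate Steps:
K(F) = 0 (K(F) = F - F = 0)
u(Y, s) = -12 (u(Y, s) = (0 + ((s*Y + Y*s) + s))*0 - 12 = (0 + ((Y*s + Y*s) + s))*0 - 12 = (0 + (2*Y*s + s))*0 - 12 = (0 + (s + 2*Y*s))*0 - 12 = (s + 2*Y*s)*0 - 12 = 0 - 12 = -12)
u(1/49, 55) - 2114 = -12 - 2114 = -2126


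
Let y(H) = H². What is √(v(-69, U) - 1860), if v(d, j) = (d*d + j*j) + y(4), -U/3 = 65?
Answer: √40942 ≈ 202.34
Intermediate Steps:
U = -195 (U = -3*65 = -195)
v(d, j) = 16 + d² + j² (v(d, j) = (d*d + j*j) + 4² = (d² + j²) + 16 = 16 + d² + j²)
√(v(-69, U) - 1860) = √((16 + (-69)² + (-195)²) - 1860) = √((16 + 4761 + 38025) - 1860) = √(42802 - 1860) = √40942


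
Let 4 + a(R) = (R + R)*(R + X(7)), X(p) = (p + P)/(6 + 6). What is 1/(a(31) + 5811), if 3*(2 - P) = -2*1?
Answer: 18/140021 ≈ 0.00012855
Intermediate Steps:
P = 8/3 (P = 2 - (-2)/3 = 2 - ⅓*(-2) = 2 + ⅔ = 8/3 ≈ 2.6667)
X(p) = 2/9 + p/12 (X(p) = (p + 8/3)/(6 + 6) = (8/3 + p)/12 = (8/3 + p)*(1/12) = 2/9 + p/12)
a(R) = -4 + 2*R*(29/36 + R) (a(R) = -4 + (R + R)*(R + (2/9 + (1/12)*7)) = -4 + (2*R)*(R + (2/9 + 7/12)) = -4 + (2*R)*(R + 29/36) = -4 + (2*R)*(29/36 + R) = -4 + 2*R*(29/36 + R))
1/(a(31) + 5811) = 1/((-4 + 2*31² + (29/18)*31) + 5811) = 1/((-4 + 2*961 + 899/18) + 5811) = 1/((-4 + 1922 + 899/18) + 5811) = 1/(35423/18 + 5811) = 1/(140021/18) = 18/140021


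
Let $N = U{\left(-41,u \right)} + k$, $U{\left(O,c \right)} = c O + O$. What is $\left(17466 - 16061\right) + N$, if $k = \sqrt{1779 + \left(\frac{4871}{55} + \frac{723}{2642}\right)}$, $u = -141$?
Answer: $7145 + \frac{\sqrt{39439377150470}}{145310} \approx 7188.2$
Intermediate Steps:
$k = \frac{\sqrt{39439377150470}}{145310}$ ($k = \sqrt{1779 + \left(4871 \cdot \frac{1}{55} + 723 \cdot \frac{1}{2642}\right)} = \sqrt{1779 + \left(\frac{4871}{55} + \frac{723}{2642}\right)} = \sqrt{1779 + \frac{12908947}{145310}} = \sqrt{\frac{271415437}{145310}} = \frac{\sqrt{39439377150470}}{145310} \approx 43.219$)
$U{\left(O,c \right)} = O + O c$ ($U{\left(O,c \right)} = O c + O = O + O c$)
$N = 5740 + \frac{\sqrt{39439377150470}}{145310}$ ($N = - 41 \left(1 - 141\right) + \frac{\sqrt{39439377150470}}{145310} = \left(-41\right) \left(-140\right) + \frac{\sqrt{39439377150470}}{145310} = 5740 + \frac{\sqrt{39439377150470}}{145310} \approx 5783.2$)
$\left(17466 - 16061\right) + N = \left(17466 - 16061\right) + \left(5740 + \frac{\sqrt{39439377150470}}{145310}\right) = 1405 + \left(5740 + \frac{\sqrt{39439377150470}}{145310}\right) = 7145 + \frac{\sqrt{39439377150470}}{145310}$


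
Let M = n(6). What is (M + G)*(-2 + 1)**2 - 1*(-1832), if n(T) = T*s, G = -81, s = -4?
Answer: 1727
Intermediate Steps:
n(T) = -4*T (n(T) = T*(-4) = -4*T)
M = -24 (M = -4*6 = -24)
(M + G)*(-2 + 1)**2 - 1*(-1832) = (-24 - 81)*(-2 + 1)**2 - 1*(-1832) = -105*(-1)**2 + 1832 = -105*1 + 1832 = -105 + 1832 = 1727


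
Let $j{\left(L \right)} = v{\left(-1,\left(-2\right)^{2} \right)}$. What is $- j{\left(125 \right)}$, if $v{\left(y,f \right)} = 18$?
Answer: $-18$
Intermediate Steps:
$j{\left(L \right)} = 18$
$- j{\left(125 \right)} = \left(-1\right) 18 = -18$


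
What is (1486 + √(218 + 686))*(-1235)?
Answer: -1835210 - 2470*√226 ≈ -1.8723e+6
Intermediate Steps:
(1486 + √(218 + 686))*(-1235) = (1486 + √904)*(-1235) = (1486 + 2*√226)*(-1235) = -1835210 - 2470*√226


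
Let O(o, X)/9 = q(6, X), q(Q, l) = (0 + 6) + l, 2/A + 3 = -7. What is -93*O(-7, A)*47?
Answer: -1140831/5 ≈ -2.2817e+5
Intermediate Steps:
A = -⅕ (A = 2/(-3 - 7) = 2/(-10) = 2*(-⅒) = -⅕ ≈ -0.20000)
q(Q, l) = 6 + l
O(o, X) = 54 + 9*X (O(o, X) = 9*(6 + X) = 54 + 9*X)
-93*O(-7, A)*47 = -93*(54 + 9*(-⅕))*47 = -93*(54 - 9/5)*47 = -93*261/5*47 = -24273/5*47 = -1140831/5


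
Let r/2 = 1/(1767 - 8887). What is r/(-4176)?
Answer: 1/14866560 ≈ 6.7265e-8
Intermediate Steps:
r = -1/3560 (r = 2/(1767 - 8887) = 2/(-7120) = 2*(-1/7120) = -1/3560 ≈ -0.00028090)
r/(-4176) = -1/3560/(-4176) = -1/3560*(-1/4176) = 1/14866560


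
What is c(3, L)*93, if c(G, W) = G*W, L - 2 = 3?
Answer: 1395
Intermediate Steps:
L = 5 (L = 2 + 3 = 5)
c(3, L)*93 = (3*5)*93 = 15*93 = 1395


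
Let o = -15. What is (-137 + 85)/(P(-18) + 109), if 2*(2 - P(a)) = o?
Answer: -104/237 ≈ -0.43882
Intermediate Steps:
P(a) = 19/2 (P(a) = 2 - ½*(-15) = 2 + 15/2 = 19/2)
(-137 + 85)/(P(-18) + 109) = (-137 + 85)/(19/2 + 109) = -52/237/2 = -52*2/237 = -104/237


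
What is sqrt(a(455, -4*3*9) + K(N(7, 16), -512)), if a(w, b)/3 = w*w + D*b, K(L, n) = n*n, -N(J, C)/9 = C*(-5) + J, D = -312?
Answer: sqrt(984307) ≈ 992.12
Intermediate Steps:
N(J, C) = -9*J + 45*C (N(J, C) = -9*(C*(-5) + J) = -9*(-5*C + J) = -9*(J - 5*C) = -9*J + 45*C)
K(L, n) = n**2
a(w, b) = -936*b + 3*w**2 (a(w, b) = 3*(w*w - 312*b) = 3*(w**2 - 312*b) = -936*b + 3*w**2)
sqrt(a(455, -4*3*9) + K(N(7, 16), -512)) = sqrt((-936*(-4*3)*9 + 3*455**2) + (-512)**2) = sqrt((-(-11232)*9 + 3*207025) + 262144) = sqrt((-936*(-108) + 621075) + 262144) = sqrt((101088 + 621075) + 262144) = sqrt(722163 + 262144) = sqrt(984307)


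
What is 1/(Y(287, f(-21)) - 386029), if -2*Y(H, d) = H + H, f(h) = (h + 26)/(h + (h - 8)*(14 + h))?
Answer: -1/386316 ≈ -2.5886e-6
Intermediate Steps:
f(h) = (26 + h)/(h + (-8 + h)*(14 + h))
Y(H, d) = -H (Y(H, d) = -(H + H)/2 = -H)
1/(Y(287, f(-21)) - 386029) = 1/(-1*287 - 386029) = 1/(-287 - 386029) = 1/(-386316) = -1/386316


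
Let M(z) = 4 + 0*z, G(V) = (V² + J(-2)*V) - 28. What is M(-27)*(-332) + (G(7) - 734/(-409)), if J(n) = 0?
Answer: -533829/409 ≈ -1305.2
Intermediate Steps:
G(V) = -28 + V² (G(V) = (V² + 0*V) - 28 = (V² + 0) - 28 = V² - 28 = -28 + V²)
M(z) = 4 (M(z) = 4 + 0 = 4)
M(-27)*(-332) + (G(7) - 734/(-409)) = 4*(-332) + ((-28 + 7²) - 734/(-409)) = -1328 + ((-28 + 49) - 734*(-1)/409) = -1328 + (21 - 1*(-734/409)) = -1328 + (21 + 734/409) = -1328 + 9323/409 = -533829/409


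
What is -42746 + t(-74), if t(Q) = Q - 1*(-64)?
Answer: -42756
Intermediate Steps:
t(Q) = 64 + Q (t(Q) = Q + 64 = 64 + Q)
-42746 + t(-74) = -42746 + (64 - 74) = -42746 - 10 = -42756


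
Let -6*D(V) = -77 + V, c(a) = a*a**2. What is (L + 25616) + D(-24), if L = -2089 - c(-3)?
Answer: 141425/6 ≈ 23571.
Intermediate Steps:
c(a) = a**3
L = -2062 (L = -2089 - 1*(-3)**3 = -2089 - 1*(-27) = -2089 + 27 = -2062)
D(V) = 77/6 - V/6 (D(V) = -(-77 + V)/6 = 77/6 - V/6)
(L + 25616) + D(-24) = (-2062 + 25616) + (77/6 - 1/6*(-24)) = 23554 + (77/6 + 4) = 23554 + 101/6 = 141425/6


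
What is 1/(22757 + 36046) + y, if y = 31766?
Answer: 1867936099/58803 ≈ 31766.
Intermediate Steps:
1/(22757 + 36046) + y = 1/(22757 + 36046) + 31766 = 1/58803 + 31766 = 1867936099/58803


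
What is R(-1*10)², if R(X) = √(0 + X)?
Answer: -10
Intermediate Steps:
R(X) = √X
R(-1*10)² = (√(-1*10))² = (√(-10))² = (I*√10)² = -10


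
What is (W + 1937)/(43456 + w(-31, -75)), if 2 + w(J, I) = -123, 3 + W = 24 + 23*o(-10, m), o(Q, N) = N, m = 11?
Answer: 2211/43331 ≈ 0.051026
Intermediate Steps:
W = 274 (W = -3 + (24 + 23*11) = -3 + (24 + 253) = -3 + 277 = 274)
w(J, I) = -125 (w(J, I) = -2 - 123 = -125)
(W + 1937)/(43456 + w(-31, -75)) = (274 + 1937)/(43456 - 125) = 2211/43331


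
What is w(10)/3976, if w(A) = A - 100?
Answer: -45/1988 ≈ -0.022636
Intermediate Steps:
w(A) = -100 + A
w(10)/3976 = (-100 + 10)/3976 = -90*1/3976 = -45/1988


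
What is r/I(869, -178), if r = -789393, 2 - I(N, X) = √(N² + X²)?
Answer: 143526/71531 + 71763*√786845/71531 ≈ 891.93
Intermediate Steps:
I(N, X) = 2 - √(N² + X²)
r/I(869, -178) = -789393/(2 - √(869² + (-178)²)) = -789393/(2 - √(755161 + 31684)) = -789393/(2 - √786845)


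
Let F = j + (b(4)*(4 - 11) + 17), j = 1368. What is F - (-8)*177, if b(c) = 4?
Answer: 2773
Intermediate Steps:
F = 1357 (F = 1368 + (4*(4 - 11) + 17) = 1368 + (4*(-7) + 17) = 1368 + (-28 + 17) = 1368 - 11 = 1357)
F - (-8)*177 = 1357 - (-8)*177 = 1357 - 1*(-1416) = 1357 + 1416 = 2773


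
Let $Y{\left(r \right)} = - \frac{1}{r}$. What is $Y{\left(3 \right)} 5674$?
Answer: $- \frac{5674}{3} \approx -1891.3$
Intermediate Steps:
$Y{\left(3 \right)} 5674 = - \frac{1}{3} \cdot 5674 = \left(-1\right) \frac{1}{3} \cdot 5674 = \left(- \frac{1}{3}\right) 5674 = - \frac{5674}{3}$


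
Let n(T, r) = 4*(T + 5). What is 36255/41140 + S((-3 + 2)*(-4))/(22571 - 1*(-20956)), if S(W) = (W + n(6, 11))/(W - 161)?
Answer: 1501546865/1703878924 ≈ 0.88125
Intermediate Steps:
n(T, r) = 20 + 4*T (n(T, r) = 4*(5 + T) = 20 + 4*T)
S(W) = (44 + W)/(-161 + W) (S(W) = (W + (20 + 4*6))/(W - 161) = (W + (20 + 24))/(-161 + W) = (W + 44)/(-161 + W) = (44 + W)/(-161 + W))
36255/41140 + S((-3 + 2)*(-4))/(22571 - 1*(-20956)) = 36255/41140 + ((44 + (-3 + 2)*(-4))/(-161 + (-3 + 2)*(-4)))/(22571 - 1*(-20956)) = 36255*(1/41140) + ((44 - 1*(-4))/(-161 - 1*(-4)))/(22571 + 20956) = 7251/8228 + ((44 + 4)/(-161 + 4))/43527 = 7251/8228 + (48/(-157))*(1/43527) = 7251/8228 - 1/157*48*(1/43527) = 7251/8228 - 48/157*1/43527 = 7251/8228 - 16/2277913 = 1501546865/1703878924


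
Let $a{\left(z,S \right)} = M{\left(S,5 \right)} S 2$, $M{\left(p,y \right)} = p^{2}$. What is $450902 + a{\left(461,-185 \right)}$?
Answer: $-12212348$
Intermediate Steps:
$a{\left(z,S \right)} = 2 S^{3}$ ($a{\left(z,S \right)} = S^{2} S 2 = S^{3} \cdot 2 = 2 S^{3}$)
$450902 + a{\left(461,-185 \right)} = 450902 + 2 \left(-185\right)^{3} = 450902 + 2 \left(-6331625\right) = 450902 - 12663250 = -12212348$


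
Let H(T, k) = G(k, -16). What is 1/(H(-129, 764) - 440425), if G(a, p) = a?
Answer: -1/439661 ≈ -2.2745e-6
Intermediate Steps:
H(T, k) = k
1/(H(-129, 764) - 440425) = 1/(764 - 440425) = 1/(-439661) = -1/439661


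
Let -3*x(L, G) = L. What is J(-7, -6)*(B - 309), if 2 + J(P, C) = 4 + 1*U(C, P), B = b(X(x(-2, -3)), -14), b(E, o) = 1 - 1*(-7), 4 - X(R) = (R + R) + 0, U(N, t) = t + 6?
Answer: -301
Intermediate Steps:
x(L, G) = -L/3
U(N, t) = 6 + t
X(R) = 4 - 2*R (X(R) = 4 - ((R + R) + 0) = 4 - (2*R + 0) = 4 - 2*R)
b(E, o) = 8 (b(E, o) = 1 + 7 = 8)
B = 8
J(P, C) = 8 + P (J(P, C) = -2 + (4 + 1*(6 + P)) = -2 + (4 + (6 + P)) = -2 + (10 + P) = 8 + P)
J(-7, -6)*(B - 309) = (8 - 7)*(8 - 309) = 1*(-301) = -301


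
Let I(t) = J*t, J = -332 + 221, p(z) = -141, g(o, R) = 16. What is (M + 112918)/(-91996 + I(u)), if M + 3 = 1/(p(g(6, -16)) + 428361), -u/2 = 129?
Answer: -48352461301/27131162760 ≈ -1.7822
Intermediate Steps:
u = -258 (u = -2*129 = -258)
J = -111
I(t) = -111*t
M = -1284659/428220 (M = -3 + 1/(-141 + 428361) = -3 + 1/428220 = -1284659/428220 ≈ -3.0000)
(M + 112918)/(-91996 + I(u)) = (-1284659/428220 + 112918)/(-91996 - 111*(-258)) = 48352461301/(428220*(-91996 + 28638)) = (48352461301/428220)/(-63358) = (48352461301/428220)*(-1/63358) = -48352461301/27131162760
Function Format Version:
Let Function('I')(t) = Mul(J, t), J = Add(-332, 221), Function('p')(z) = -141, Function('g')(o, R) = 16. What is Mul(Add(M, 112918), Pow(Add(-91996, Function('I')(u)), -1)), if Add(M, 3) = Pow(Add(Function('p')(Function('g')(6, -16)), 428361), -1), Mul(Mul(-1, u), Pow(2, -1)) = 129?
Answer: Rational(-48352461301, 27131162760) ≈ -1.7822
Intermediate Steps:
u = -258 (u = Mul(-2, 129) = -258)
J = -111
Function('I')(t) = Mul(-111, t)
M = Rational(-1284659, 428220) (M = Add(-3, Pow(Add(-141, 428361), -1)) = Add(-3, Pow(428220, -1)) = Add(-3, Rational(1, 428220)) = Rational(-1284659, 428220) ≈ -3.0000)
Mul(Add(M, 112918), Pow(Add(-91996, Function('I')(u)), -1)) = Mul(Add(Rational(-1284659, 428220), 112918), Pow(Add(-91996, Mul(-111, -258)), -1)) = Mul(Rational(48352461301, 428220), Pow(Add(-91996, 28638), -1)) = Mul(Rational(48352461301, 428220), Pow(-63358, -1)) = Mul(Rational(48352461301, 428220), Rational(-1, 63358)) = Rational(-48352461301, 27131162760)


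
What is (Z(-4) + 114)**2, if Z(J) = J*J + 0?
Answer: 16900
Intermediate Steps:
Z(J) = J**2 (Z(J) = J**2 + 0 = J**2)
(Z(-4) + 114)**2 = ((-4)**2 + 114)**2 = (16 + 114)**2 = 130**2 = 16900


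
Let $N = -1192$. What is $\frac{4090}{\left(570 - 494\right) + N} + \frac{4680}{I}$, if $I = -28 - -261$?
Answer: $\frac{2134955}{130014} \approx 16.421$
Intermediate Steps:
$I = 233$ ($I = -28 + 261 = 233$)
$\frac{4090}{\left(570 - 494\right) + N} + \frac{4680}{I} = \frac{4090}{\left(570 - 494\right) - 1192} + \frac{4680}{233} = \frac{4090}{76 - 1192} + 4680 \cdot \frac{1}{233} = \frac{4090}{-1116} + \frac{4680}{233} = 4090 \left(- \frac{1}{1116}\right) + \frac{4680}{233} = - \frac{2045}{558} + \frac{4680}{233} = \frac{2134955}{130014}$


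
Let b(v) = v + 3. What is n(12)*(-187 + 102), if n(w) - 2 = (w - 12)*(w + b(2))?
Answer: -170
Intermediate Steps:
b(v) = 3 + v
n(w) = 2 + (-12 + w)*(5 + w) (n(w) = 2 + (w - 12)*(w + (3 + 2)) = 2 + (-12 + w)*(w + 5) = 2 + (-12 + w)*(5 + w))
n(12)*(-187 + 102) = (-58 + 12**2 - 7*12)*(-187 + 102) = (-58 + 144 - 84)*(-85) = 2*(-85) = -170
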